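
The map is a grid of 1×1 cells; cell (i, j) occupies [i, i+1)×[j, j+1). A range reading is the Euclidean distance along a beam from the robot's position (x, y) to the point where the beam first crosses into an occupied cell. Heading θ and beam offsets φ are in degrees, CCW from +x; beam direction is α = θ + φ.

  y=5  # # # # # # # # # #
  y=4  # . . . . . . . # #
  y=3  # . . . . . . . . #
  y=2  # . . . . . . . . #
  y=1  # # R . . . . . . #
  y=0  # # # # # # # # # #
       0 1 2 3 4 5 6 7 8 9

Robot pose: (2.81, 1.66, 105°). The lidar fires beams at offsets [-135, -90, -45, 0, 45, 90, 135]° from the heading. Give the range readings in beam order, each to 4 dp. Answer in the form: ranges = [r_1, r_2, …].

ranges = [1.3200, 6.4084, 3.8567, 3.4578, 2.0900, 0.8386, 0.7621]

beam 1: φ=-135°, α=330°
  d=(0.8660,-0.5000)  start (2,1)  tX=0.2194 tY=1.3200  stride 1/|dx|=1.1547 1/|dy|=2.0000
    cross x-line → (3,1), t=0.2194
    cross y-line → (3,0), t=1.3200 (wall)
  → r_1 = 1.3200
beam 2: φ=-90°, α=15°
  d=(0.9659,0.2588)  start (2,1)  tX=0.1967 tY=1.3137  stride 1/|dx|=1.0353 1/|dy|=3.8637
    cross x-line → (3,1), t=0.1967
    cross x-line → (4,1), t=1.2320
    cross y-line → (4,2), t=1.3137
    cross x-line → (5,2), t=2.2673
    cross x-line → (6,2), t=3.3025
    cross x-line → (7,2), t=4.3378
    cross y-line → (7,3), t=5.1774
    cross x-line → (8,3), t=5.3731
    cross x-line → (9,3), t=6.4084 (wall)
  → r_2 = 6.4084
beam 3: φ=-45°, α=60°
  d=(0.5000,0.8660)  start (2,1)  tX=0.3800 tY=0.3926  stride 1/|dx|=2.0000 1/|dy|=1.1547
    cross x-line → (3,1), t=0.3800
    cross y-line → (3,2), t=0.3926
    cross y-line → (3,3), t=1.5473
    cross x-line → (4,3), t=2.3800
    cross y-line → (4,4), t=2.7020
    cross y-line → (4,5), t=3.8567 (wall)
  → r_3 = 3.8567
beam 4: φ=0°, α=105°
  d=(-0.2588,0.9659)  start (2,1)  tX=3.1296 tY=0.3520  stride 1/|dx|=3.8637 1/|dy|=1.0353
    cross y-line → (2,2), t=0.3520
    cross y-line → (2,3), t=1.3873
    cross y-line → (2,4), t=2.4225
    cross x-line → (1,4), t=3.1296
    cross y-line → (1,5), t=3.4578 (wall)
  → r_4 = 3.4578
beam 5: φ=45°, α=150°
  d=(-0.8660,0.5000)  start (2,1)  tX=0.9353 tY=0.6800  stride 1/|dx|=1.1547 1/|dy|=2.0000
    cross y-line → (2,2), t=0.6800
    cross x-line → (1,2), t=0.9353
    cross x-line → (0,2), t=2.0900 (wall)
  → r_5 = 2.0900
beam 6: φ=90°, α=195°
  d=(-0.9659,-0.2588)  start (2,1)  tX=0.8386 tY=2.5500  stride 1/|dx|=1.0353 1/|dy|=3.8637
    cross x-line → (1,1), t=0.8386 (wall)
  → r_6 = 0.8386
beam 7: φ=135°, α=240°
  d=(-0.5000,-0.8660)  start (2,1)  tX=1.6200 tY=0.7621  stride 1/|dx|=2.0000 1/|dy|=1.1547
    cross y-line → (2,0), t=0.7621 (wall)
  → r_7 = 0.7621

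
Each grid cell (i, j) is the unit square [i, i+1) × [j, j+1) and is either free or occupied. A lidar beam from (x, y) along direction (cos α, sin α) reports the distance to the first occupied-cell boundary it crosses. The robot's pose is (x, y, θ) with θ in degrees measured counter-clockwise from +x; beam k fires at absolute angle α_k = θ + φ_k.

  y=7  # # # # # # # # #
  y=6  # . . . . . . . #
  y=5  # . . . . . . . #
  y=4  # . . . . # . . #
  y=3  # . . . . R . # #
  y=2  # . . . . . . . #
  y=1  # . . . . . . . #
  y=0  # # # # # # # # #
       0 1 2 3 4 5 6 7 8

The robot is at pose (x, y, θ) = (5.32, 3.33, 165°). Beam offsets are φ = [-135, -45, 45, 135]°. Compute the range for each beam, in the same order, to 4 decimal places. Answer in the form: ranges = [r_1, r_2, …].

ranges = [3.0946, 4.2378, 4.6600, 2.6905]

beam 1: φ=-135°, α=30°
  dir = (cos 30°, sin 30°) = (0.8660, 0.5000); from cell (5,3)
  next x-line at t=0.7852, next y-line at t=1.3400; Δt_x=1.1547, Δt_y=2.0000
    x: enter (6,3) at t=0.7852
    y: enter (6,4) at t=1.3400
    x: enter (7,4) at t=1.9399
    x: enter (8,4) at t=3.0946 ← occupied
  → r_1 = 3.0946
beam 2: φ=-45°, α=120°
  dir = (cos 120°, sin 120°) = (-0.5000, 0.8660); from cell (5,3)
  next x-line at t=0.6400, next y-line at t=0.7736; Δt_x=2.0000, Δt_y=1.1547
    x: enter (4,3) at t=0.6400
    y: enter (4,4) at t=0.7736
    y: enter (4,5) at t=1.9283
    x: enter (3,5) at t=2.6400
    y: enter (3,6) at t=3.0831
    y: enter (3,7) at t=4.2378 ← occupied
  → r_2 = 4.2378
beam 3: φ=45°, α=210°
  dir = (cos 210°, sin 210°) = (-0.8660, -0.5000); from cell (5,3)
  next x-line at t=0.3695, next y-line at t=0.6600; Δt_x=1.1547, Δt_y=2.0000
    x: enter (4,3) at t=0.3695
    y: enter (4,2) at t=0.6600
    x: enter (3,2) at t=1.5242
    y: enter (3,1) at t=2.6600
    x: enter (2,1) at t=2.6789
    x: enter (1,1) at t=3.8336
    y: enter (1,0) at t=4.6600 ← occupied
  → r_3 = 4.6600
beam 4: φ=135°, α=300°
  dir = (cos 300°, sin 300°) = (0.5000, -0.8660); from cell (5,3)
  next x-line at t=1.3600, next y-line at t=0.3811; Δt_x=2.0000, Δt_y=1.1547
    y: enter (5,2) at t=0.3811
    x: enter (6,2) at t=1.3600
    y: enter (6,1) at t=1.5358
    y: enter (6,0) at t=2.6905 ← occupied
  → r_4 = 2.6905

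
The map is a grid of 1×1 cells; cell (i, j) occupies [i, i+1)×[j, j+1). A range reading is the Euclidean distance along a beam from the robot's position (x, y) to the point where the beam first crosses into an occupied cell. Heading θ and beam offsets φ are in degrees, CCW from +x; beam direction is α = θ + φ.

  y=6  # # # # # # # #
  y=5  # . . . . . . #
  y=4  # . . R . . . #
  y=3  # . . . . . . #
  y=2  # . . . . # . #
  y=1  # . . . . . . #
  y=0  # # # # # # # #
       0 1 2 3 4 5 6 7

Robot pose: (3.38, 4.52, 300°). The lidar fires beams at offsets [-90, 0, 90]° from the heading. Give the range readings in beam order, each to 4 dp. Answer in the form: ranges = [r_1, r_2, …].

ranges = [2.7482, 4.0645, 2.9600]

beam 1: φ=-90°, α=210°
  direction (-0.8660, -0.5000); cell (3,4); t to first gridline: x 0.4388, y 1.0400 (then +1.1547 / +2.0000)
    (2,4) via x @ 0.4388
    (2,3) via y @ 1.0400
    (1,3) via x @ 1.5935
    (0,3) via x @ 2.7482  # hit
  → r_1 = 2.7482
beam 2: φ=0°, α=300°
  direction (0.5000, -0.8660); cell (3,4); t to first gridline: x 1.2400, y 0.6004 (then +2.0000 / +1.1547)
    (3,3) via y @ 0.6004
    (4,3) via x @ 1.2400
    (4,2) via y @ 1.7551
    (4,1) via y @ 2.9098
    (5,1) via x @ 3.2400
    (5,0) via y @ 4.0645  # hit
  → r_2 = 4.0645
beam 3: φ=90°, α=30°
  direction (0.8660, 0.5000); cell (3,4); t to first gridline: x 0.7159, y 0.9600 (then +1.1547 / +2.0000)
    (4,4) via x @ 0.7159
    (4,5) via y @ 0.9600
    (5,5) via x @ 1.8706
    (5,6) via y @ 2.9600  # hit
  → r_3 = 2.9600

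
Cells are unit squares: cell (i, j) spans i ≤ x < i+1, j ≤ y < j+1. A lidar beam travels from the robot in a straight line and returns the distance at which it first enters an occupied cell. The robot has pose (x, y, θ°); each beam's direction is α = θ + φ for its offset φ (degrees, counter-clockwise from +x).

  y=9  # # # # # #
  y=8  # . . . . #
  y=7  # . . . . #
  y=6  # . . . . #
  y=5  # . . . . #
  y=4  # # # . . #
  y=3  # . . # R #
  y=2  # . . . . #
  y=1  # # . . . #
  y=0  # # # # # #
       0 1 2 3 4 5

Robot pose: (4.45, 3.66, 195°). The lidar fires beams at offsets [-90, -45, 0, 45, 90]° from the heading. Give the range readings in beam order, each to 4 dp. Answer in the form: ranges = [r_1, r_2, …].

ranges = [5.5284, 0.5196, 0.4659, 3.0715, 2.1250]

beam 1: φ=-90°, α=105°
  direction (-0.2588, 0.9659); cell (4,3); t to first gridline: x 1.7387, y 0.3520 (then +3.8637 / +1.0353)
    (4,4) via y @ 0.3520
    (4,5) via y @ 1.3873
    (3,5) via x @ 1.7387
    (3,6) via y @ 2.4225
    (3,7) via y @ 3.4578
    (3,8) via y @ 4.4931
    (3,9) via y @ 5.5284  # hit
  → r_1 = 5.5284
beam 2: φ=-45°, α=150°
  direction (-0.8660, 0.5000); cell (4,3); t to first gridline: x 0.5196, y 0.6800 (then +1.1547 / +2.0000)
    (3,3) via x @ 0.5196  # hit
  → r_2 = 0.5196
beam 3: φ=0°, α=195°
  direction (-0.9659, -0.2588); cell (4,3); t to first gridline: x 0.4659, y 2.5500 (then +1.0353 / +3.8637)
    (3,3) via x @ 0.4659  # hit
  → r_3 = 0.4659
beam 4: φ=45°, α=240°
  direction (-0.5000, -0.8660); cell (4,3); t to first gridline: x 0.9000, y 0.7621 (then +2.0000 / +1.1547)
    (4,2) via y @ 0.7621
    (3,2) via x @ 0.9000
    (3,1) via y @ 1.9168
    (2,1) via x @ 2.9000
    (2,0) via y @ 3.0715  # hit
  → r_4 = 3.0715
beam 5: φ=90°, α=285°
  direction (0.2588, -0.9659); cell (4,3); t to first gridline: x 2.1250, y 0.6833 (then +3.8637 / +1.0353)
    (4,2) via y @ 0.6833
    (4,1) via y @ 1.7186
    (5,1) via x @ 2.1250  # hit
  → r_5 = 2.1250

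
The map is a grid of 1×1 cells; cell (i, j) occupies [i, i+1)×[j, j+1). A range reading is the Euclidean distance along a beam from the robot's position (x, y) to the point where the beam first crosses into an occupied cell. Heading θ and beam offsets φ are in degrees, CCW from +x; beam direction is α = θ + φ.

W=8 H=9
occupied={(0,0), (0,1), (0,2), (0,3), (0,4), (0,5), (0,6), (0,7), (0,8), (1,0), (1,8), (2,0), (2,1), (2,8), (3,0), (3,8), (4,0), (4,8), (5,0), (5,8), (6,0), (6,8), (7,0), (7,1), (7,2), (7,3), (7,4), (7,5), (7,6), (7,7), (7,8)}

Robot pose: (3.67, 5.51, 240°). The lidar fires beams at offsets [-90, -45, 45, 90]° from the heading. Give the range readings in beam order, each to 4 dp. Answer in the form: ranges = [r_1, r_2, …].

beam 1: φ=-90°, α=150°
  direction (-0.8660, 0.5000); cell (3,5); t to first gridline: x 0.7736, y 0.9800 (then +1.1547 / +2.0000)
    (2,5) via x @ 0.7736
    (2,6) via y @ 0.9800
    (1,6) via x @ 1.9283
    (1,7) via y @ 2.9800
    (0,7) via x @ 3.0831  # hit
  → r_1 = 3.0831
beam 2: φ=-45°, α=195°
  direction (-0.9659, -0.2588); cell (3,5); t to first gridline: x 0.6936, y 1.9705 (then +1.0353 / +3.8637)
    (2,5) via x @ 0.6936
    (1,5) via x @ 1.7289
    (1,4) via y @ 1.9705
    (0,4) via x @ 2.7642  # hit
  → r_2 = 2.7642
beam 3: φ=45°, α=285°
  direction (0.2588, -0.9659); cell (3,5); t to first gridline: x 1.2750, y 0.5280 (then +3.8637 / +1.0353)
    (3,4) via y @ 0.5280
    (4,4) via x @ 1.2750
    (4,3) via y @ 1.5633
    (4,2) via y @ 2.5985
    (4,1) via y @ 3.6338
    (4,0) via y @ 4.6691  # hit
  → r_3 = 4.6691
beam 4: φ=90°, α=330°
  direction (0.8660, -0.5000); cell (3,5); t to first gridline: x 0.3811, y 1.0200 (then +1.1547 / +2.0000)
    (4,5) via x @ 0.3811
    (4,4) via y @ 1.0200
    (5,4) via x @ 1.5358
    (6,4) via x @ 2.6905
    (6,3) via y @ 3.0200
    (7,3) via x @ 3.8452  # hit
  → r_4 = 3.8452

ranges = [3.0831, 2.7642, 4.6691, 3.8452]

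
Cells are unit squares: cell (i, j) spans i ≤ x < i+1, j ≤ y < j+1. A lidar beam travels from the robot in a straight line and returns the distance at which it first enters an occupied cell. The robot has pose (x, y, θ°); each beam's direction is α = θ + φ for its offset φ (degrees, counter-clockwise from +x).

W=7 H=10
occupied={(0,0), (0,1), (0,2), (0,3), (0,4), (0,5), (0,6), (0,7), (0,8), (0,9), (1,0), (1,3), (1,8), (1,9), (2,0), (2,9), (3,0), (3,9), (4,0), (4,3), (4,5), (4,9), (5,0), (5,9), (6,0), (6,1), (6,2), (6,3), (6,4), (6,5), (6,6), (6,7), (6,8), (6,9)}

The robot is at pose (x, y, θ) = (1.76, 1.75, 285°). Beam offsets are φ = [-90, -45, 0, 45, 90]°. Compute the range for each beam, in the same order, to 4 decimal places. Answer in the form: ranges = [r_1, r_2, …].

ranges = [0.7868, 0.8660, 0.7765, 1.5000, 4.3896]

beam 1: φ=-90°, α=195°
  cosα=-0.9659 sinα=-0.2588 | (1,1) | tMaxX 0.7868 tMaxY 2.8978 | tΔX 1.0353 tΔY 3.8637
    t=0.7868 [x] (0,1) — stop
  → r_1 = 0.7868
beam 2: φ=-45°, α=240°
  cosα=-0.5000 sinα=-0.8660 | (1,1) | tMaxX 1.5200 tMaxY 0.8660 | tΔX 2.0000 tΔY 1.1547
    t=0.8660 [y] (1,0) — stop
  → r_2 = 0.8660
beam 3: φ=0°, α=285°
  cosα=0.2588 sinα=-0.9659 | (1,1) | tMaxX 0.9273 tMaxY 0.7765 | tΔX 3.8637 tΔY 1.0353
    t=0.7765 [y] (1,0) — stop
  → r_3 = 0.7765
beam 4: φ=45°, α=330°
  cosα=0.8660 sinα=-0.5000 | (1,1) | tMaxX 0.2771 tMaxY 1.5000 | tΔX 1.1547 tΔY 2.0000
    t=0.2771 [x] (2,1)
    t=1.4318 [x] (3,1)
    t=1.5000 [y] (3,0) — stop
  → r_4 = 1.5000
beam 5: φ=90°, α=15°
  cosα=0.9659 sinα=0.2588 | (1,1) | tMaxX 0.2485 tMaxY 0.9659 | tΔX 1.0353 tΔY 3.8637
    t=0.2485 [x] (2,1)
    t=0.9659 [y] (2,2)
    t=1.2837 [x] (3,2)
    t=2.3190 [x] (4,2)
    t=3.3543 [x] (5,2)
    t=4.3896 [x] (6,2) — stop
  → r_5 = 4.3896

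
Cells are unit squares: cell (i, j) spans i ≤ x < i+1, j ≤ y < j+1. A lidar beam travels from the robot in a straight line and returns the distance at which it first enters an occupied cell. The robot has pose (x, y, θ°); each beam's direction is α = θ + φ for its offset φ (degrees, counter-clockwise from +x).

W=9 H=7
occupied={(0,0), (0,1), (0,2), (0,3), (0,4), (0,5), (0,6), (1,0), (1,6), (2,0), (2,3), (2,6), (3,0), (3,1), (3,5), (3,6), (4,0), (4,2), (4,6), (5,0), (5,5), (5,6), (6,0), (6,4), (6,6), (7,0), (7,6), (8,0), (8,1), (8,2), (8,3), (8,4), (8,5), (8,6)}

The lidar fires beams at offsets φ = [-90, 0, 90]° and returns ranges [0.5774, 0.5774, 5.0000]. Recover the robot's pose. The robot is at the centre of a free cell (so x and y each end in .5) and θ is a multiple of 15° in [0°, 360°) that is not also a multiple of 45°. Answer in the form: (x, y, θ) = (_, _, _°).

The pose lattice has 29·16 = 464 candidates. Test each by forward raycasting.
  (5.5, 3.5, 285°): beam 1 = 4.6587 ≠ 0.5774 ✗
  (5.5, 2.5, 285°): beam 1 = 0.5176 ≠ 0.5774 ✗
  (4.5, 4.5, 30°): beam 1 = 4.0415 ≠ 0.5774 ✗
  (1.5, 4.5, 150°): beam 1 = 1.7321 ≠ 0.5774 ✗
  …
  (2.5, 1.5, 330°): r_1=0.5774, r_2=0.5774, r_3=5.0000 — all match ✓
Only this pose fits every beam.

(x, y, θ) = (2.5, 1.5, 330°)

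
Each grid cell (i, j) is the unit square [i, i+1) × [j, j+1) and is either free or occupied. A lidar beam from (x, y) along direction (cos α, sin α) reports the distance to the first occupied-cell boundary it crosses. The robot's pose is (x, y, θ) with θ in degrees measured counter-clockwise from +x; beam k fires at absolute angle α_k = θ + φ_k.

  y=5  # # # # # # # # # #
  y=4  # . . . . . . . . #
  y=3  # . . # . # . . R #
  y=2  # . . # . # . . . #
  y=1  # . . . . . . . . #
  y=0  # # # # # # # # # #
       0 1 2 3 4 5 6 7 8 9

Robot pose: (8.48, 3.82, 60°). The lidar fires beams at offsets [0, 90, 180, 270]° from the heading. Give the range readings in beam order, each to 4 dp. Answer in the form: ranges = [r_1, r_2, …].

beam 1: φ=0°, α=60°
  cosα=0.5000 sinα=0.8660 | (8,3) | tMaxX 1.0400 tMaxY 0.2078 | tΔX 2.0000 tΔY 1.1547
    t=0.2078 [y] (8,4)
    t=1.0400 [x] (9,4) — stop
  → r_1 = 1.0400
beam 2: φ=90°, α=150°
  cosα=-0.8660 sinα=0.5000 | (8,3) | tMaxX 0.5543 tMaxY 0.3600 | tΔX 1.1547 tΔY 2.0000
    t=0.3600 [y] (8,4)
    t=0.5543 [x] (7,4)
    t=1.7090 [x] (6,4)
    t=2.3600 [y] (6,5) — stop
  → r_2 = 2.3600
beam 3: φ=180°, α=240°
  cosα=-0.5000 sinα=-0.8660 | (8,3) | tMaxX 0.9600 tMaxY 0.9469 | tΔX 2.0000 tΔY 1.1547
    t=0.9469 [y] (8,2)
    t=0.9600 [x] (7,2)
    t=2.1016 [y] (7,1)
    t=2.9600 [x] (6,1)
    t=3.2563 [y] (6,0) — stop
  → r_3 = 3.2563
beam 4: φ=270°, α=330°
  cosα=0.8660 sinα=-0.5000 | (8,3) | tMaxX 0.6004 tMaxY 1.6400 | tΔX 1.1547 tΔY 2.0000
    t=0.6004 [x] (9,3) — stop
  → r_4 = 0.6004

ranges = [1.0400, 2.3600, 3.2563, 0.6004]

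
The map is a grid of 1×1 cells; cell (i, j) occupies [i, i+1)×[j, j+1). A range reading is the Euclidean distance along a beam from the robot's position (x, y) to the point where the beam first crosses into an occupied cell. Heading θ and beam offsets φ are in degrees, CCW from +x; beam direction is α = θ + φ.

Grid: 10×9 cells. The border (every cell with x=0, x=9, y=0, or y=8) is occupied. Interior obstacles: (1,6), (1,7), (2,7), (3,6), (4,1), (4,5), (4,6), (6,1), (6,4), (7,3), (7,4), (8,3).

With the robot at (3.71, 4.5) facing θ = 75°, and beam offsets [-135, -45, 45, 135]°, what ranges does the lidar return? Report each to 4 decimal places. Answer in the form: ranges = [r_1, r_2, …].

ranges = [4.0415, 1.0000, 2.8868, 3.1292]

beam 1: φ=-135°, α=300°
  cosα=0.5000 sinα=-0.8660 | (3,4) | tMaxX 0.5800 tMaxY 0.5774 | tΔX 2.0000 tΔY 1.1547
    t=0.5774 [y] (3,3)
    t=0.5800 [x] (4,3)
    t=1.7321 [y] (4,2)
    t=2.5800 [x] (5,2)
    t=2.8868 [y] (5,1)
    t=4.0415 [y] (5,0) — stop
  → r_1 = 4.0415
beam 2: φ=-45°, α=30°
  cosα=0.8660 sinα=0.5000 | (3,4) | tMaxX 0.3349 tMaxY 1.0000 | tΔX 1.1547 tΔY 2.0000
    t=0.3349 [x] (4,4)
    t=1.0000 [y] (4,5) — stop
  → r_2 = 1.0000
beam 3: φ=45°, α=120°
  cosα=-0.5000 sinα=0.8660 | (3,4) | tMaxX 1.4200 tMaxY 0.5774 | tΔX 2.0000 tΔY 1.1547
    t=0.5774 [y] (3,5)
    t=1.4200 [x] (2,5)
    t=1.7321 [y] (2,6)
    t=2.8868 [y] (2,7) — stop
  → r_3 = 2.8868
beam 4: φ=135°, α=210°
  cosα=-0.8660 sinα=-0.5000 | (3,4) | tMaxX 0.8198 tMaxY 1.0000 | tΔX 1.1547 tΔY 2.0000
    t=0.8198 [x] (2,4)
    t=1.0000 [y] (2,3)
    t=1.9745 [x] (1,3)
    t=3.0000 [y] (1,2)
    t=3.1292 [x] (0,2) — stop
  → r_4 = 3.1292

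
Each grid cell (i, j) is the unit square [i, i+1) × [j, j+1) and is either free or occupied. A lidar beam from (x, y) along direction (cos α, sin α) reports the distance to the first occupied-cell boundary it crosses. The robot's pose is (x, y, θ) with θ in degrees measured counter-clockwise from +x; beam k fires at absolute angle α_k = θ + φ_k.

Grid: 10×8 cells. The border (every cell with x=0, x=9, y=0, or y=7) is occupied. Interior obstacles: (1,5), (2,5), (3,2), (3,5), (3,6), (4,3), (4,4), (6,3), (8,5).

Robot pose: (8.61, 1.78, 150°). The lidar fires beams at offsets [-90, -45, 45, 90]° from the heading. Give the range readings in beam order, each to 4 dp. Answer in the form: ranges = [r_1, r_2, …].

ranges = [0.7800, 5.4041, 3.0137, 0.9007]

beam 1: φ=-90°, α=60°
  d=(0.5000,0.8660)  start (8,1)  tX=0.7800 tY=0.2540  stride 1/|dx|=2.0000 1/|dy|=1.1547
    cross y-line → (8,2), t=0.2540
    cross x-line → (9,2), t=0.7800 (wall)
  → r_1 = 0.7800
beam 2: φ=-45°, α=105°
  d=(-0.2588,0.9659)  start (8,1)  tX=2.3569 tY=0.2278  stride 1/|dx|=3.8637 1/|dy|=1.0353
    cross y-line → (8,2), t=0.2278
    cross y-line → (8,3), t=1.2630
    cross y-line → (8,4), t=2.2983
    cross x-line → (7,4), t=2.3569
    cross y-line → (7,5), t=3.3336
    cross y-line → (7,6), t=4.3689
    cross y-line → (7,7), t=5.4041 (wall)
  → r_2 = 5.4041
beam 3: φ=45°, α=195°
  d=(-0.9659,-0.2588)  start (8,1)  tX=0.6315 tY=3.0137  stride 1/|dx|=1.0353 1/|dy|=3.8637
    cross x-line → (7,1), t=0.6315
    cross x-line → (6,1), t=1.6668
    cross x-line → (5,1), t=2.7021
    cross y-line → (5,0), t=3.0137 (wall)
  → r_3 = 3.0137
beam 4: φ=90°, α=240°
  d=(-0.5000,-0.8660)  start (8,1)  tX=1.2200 tY=0.9007  stride 1/|dx|=2.0000 1/|dy|=1.1547
    cross y-line → (8,0), t=0.9007 (wall)
  → r_4 = 0.9007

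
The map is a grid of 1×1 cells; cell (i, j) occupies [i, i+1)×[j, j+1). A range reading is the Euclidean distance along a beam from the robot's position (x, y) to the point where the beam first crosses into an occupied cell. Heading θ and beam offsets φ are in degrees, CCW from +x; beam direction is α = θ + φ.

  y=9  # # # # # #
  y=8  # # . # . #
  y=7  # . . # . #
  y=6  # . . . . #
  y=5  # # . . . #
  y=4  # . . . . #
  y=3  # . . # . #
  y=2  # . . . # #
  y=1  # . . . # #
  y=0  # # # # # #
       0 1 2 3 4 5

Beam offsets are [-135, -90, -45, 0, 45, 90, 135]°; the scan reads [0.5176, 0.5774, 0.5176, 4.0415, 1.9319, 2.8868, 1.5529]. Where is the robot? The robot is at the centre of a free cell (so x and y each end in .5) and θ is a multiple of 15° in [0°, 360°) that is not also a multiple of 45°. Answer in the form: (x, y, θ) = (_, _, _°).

(x, y, θ) = (1.5, 6.5, 330°)

Enumerate (i+0.5, j+0.5, θ) over the 25 free cells and 16 admissible headings. For each, cast all 7 beams and compare to the given ranges.
  (3.5, 1.5, 195°): beam 1 = 1.0000 ≠ 0.5176 ✗
  (1.5, 1.5, 60°): beam 2 = 1.0000 ≠ 0.5774 ✗
  (1.5, 6.5, 60°): beam 2 = 4.0415 ≠ 0.5774 ✗
  (2.5, 1.5, 255°): beam 1 = 3.0000 ≠ 0.5176 ✗
  …
  (1.5, 6.5, 330°): r_1=0.5176, r_2=0.5774, r_3=0.5176, r_4=4.0415, r_5=1.9319, r_6=2.8868, r_7=1.5529 — all match ✓
Unique over the lattice → pose = (1.5, 6.5, 330°).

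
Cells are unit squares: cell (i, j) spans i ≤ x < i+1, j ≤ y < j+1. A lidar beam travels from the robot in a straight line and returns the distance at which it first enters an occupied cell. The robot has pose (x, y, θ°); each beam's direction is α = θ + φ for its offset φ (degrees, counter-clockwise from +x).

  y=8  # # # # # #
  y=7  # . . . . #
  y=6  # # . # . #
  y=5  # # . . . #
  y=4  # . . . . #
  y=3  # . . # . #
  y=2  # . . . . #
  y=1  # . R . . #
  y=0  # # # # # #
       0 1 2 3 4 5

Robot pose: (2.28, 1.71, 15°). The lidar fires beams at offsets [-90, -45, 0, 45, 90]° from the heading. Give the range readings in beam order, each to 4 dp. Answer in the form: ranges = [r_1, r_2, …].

beam 1: φ=-90°, α=285°
  direction (0.2588, -0.9659); cell (2,1); t to first gridline: x 2.7819, y 0.7350 (then +3.8637 / +1.0353)
    (2,0) via y @ 0.7350  # hit
  → r_1 = 0.7350
beam 2: φ=-45°, α=330°
  direction (0.8660, -0.5000); cell (2,1); t to first gridline: x 0.8314, y 1.4200 (then +1.1547 / +2.0000)
    (3,1) via x @ 0.8314
    (3,0) via y @ 1.4200  # hit
  → r_2 = 1.4200
beam 3: φ=0°, α=15°
  direction (0.9659, 0.2588); cell (2,1); t to first gridline: x 0.7454, y 1.1205 (then +1.0353 / +3.8637)
    (3,1) via x @ 0.7454
    (3,2) via y @ 1.1205
    (4,2) via x @ 1.7807
    (5,2) via x @ 2.8160  # hit
  → r_3 = 2.8160
beam 4: φ=45°, α=60°
  direction (0.5000, 0.8660); cell (2,1); t to first gridline: x 1.4400, y 0.3349 (then +2.0000 / +1.1547)
    (2,2) via y @ 0.3349
    (3,2) via x @ 1.4400
    (3,3) via y @ 1.4896  # hit
  → r_4 = 1.4896
beam 5: φ=90°, α=105°
  direction (-0.2588, 0.9659); cell (2,1); t to first gridline: x 1.0818, y 0.3002 (then +3.8637 / +1.0353)
    (2,2) via y @ 0.3002
    (1,2) via x @ 1.0818
    (1,3) via y @ 1.3355
    (1,4) via y @ 2.3708
    (1,5) via y @ 3.4061  # hit
  → r_5 = 3.4061

ranges = [0.7350, 1.4200, 2.8160, 1.4896, 3.4061]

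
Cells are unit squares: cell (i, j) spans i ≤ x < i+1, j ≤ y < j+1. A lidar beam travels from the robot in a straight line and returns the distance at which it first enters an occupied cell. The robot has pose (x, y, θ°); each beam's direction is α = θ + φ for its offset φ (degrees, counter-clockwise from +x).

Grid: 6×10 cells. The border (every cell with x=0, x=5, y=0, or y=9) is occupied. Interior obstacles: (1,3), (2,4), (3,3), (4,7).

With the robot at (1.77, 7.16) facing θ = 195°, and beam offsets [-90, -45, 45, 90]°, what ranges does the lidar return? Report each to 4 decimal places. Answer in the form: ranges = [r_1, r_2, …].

ranges = [1.9049, 0.8891, 1.5400, 2.2362]

beam 1: φ=-90°, α=105°
  dir = (cos 105°, sin 105°) = (-0.2588, 0.9659); from cell (1,7)
  next x-line at t=2.9751, next y-line at t=0.8696; Δt_x=3.8637, Δt_y=1.0353
    y: enter (1,8) at t=0.8696
    y: enter (1,9) at t=1.9049 ← occupied
  → r_1 = 1.9049
beam 2: φ=-45°, α=150°
  dir = (cos 150°, sin 150°) = (-0.8660, 0.5000); from cell (1,7)
  next x-line at t=0.8891, next y-line at t=1.6800; Δt_x=1.1547, Δt_y=2.0000
    x: enter (0,7) at t=0.8891 ← occupied
  → r_2 = 0.8891
beam 3: φ=45°, α=240°
  dir = (cos 240°, sin 240°) = (-0.5000, -0.8660); from cell (1,7)
  next x-line at t=1.5400, next y-line at t=0.1848; Δt_x=2.0000, Δt_y=1.1547
    y: enter (1,6) at t=0.1848
    y: enter (1,5) at t=1.3395
    x: enter (0,5) at t=1.5400 ← occupied
  → r_3 = 1.5400
beam 4: φ=90°, α=285°
  dir = (cos 285°, sin 285°) = (0.2588, -0.9659); from cell (1,7)
  next x-line at t=0.8887, next y-line at t=0.1656; Δt_x=3.8637, Δt_y=1.0353
    y: enter (1,6) at t=0.1656
    x: enter (2,6) at t=0.8887
    y: enter (2,5) at t=1.2009
    y: enter (2,4) at t=2.2362 ← occupied
  → r_4 = 2.2362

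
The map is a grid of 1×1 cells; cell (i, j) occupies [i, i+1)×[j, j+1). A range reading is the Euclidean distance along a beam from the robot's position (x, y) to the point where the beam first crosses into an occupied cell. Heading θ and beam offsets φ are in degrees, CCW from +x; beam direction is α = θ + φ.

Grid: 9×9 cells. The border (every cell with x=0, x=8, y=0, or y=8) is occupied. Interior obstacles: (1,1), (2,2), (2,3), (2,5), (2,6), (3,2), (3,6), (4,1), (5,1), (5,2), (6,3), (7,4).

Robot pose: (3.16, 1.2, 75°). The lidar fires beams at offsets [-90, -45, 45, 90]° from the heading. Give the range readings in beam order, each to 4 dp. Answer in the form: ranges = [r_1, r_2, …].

beam 1: φ=-90°, α=345°
  direction (0.9659, -0.2588); cell (3,1); t to first gridline: x 0.8696, y 0.7727 (then +1.0353 / +3.8637)
    (3,0) via y @ 0.7727  # hit
  → r_1 = 0.7727
beam 2: φ=-45°, α=30°
  direction (0.8660, 0.5000); cell (3,1); t to first gridline: x 0.9699, y 1.6000 (then +1.1547 / +2.0000)
    (4,1) via x @ 0.9699  # hit
  → r_2 = 0.9699
beam 3: φ=45°, α=120°
  direction (-0.5000, 0.8660); cell (3,1); t to first gridline: x 0.3200, y 0.9238 (then +2.0000 / +1.1547)
    (2,1) via x @ 0.3200
    (2,2) via y @ 0.9238  # hit
  → r_3 = 0.9238
beam 4: φ=90°, α=165°
  direction (-0.9659, 0.2588); cell (3,1); t to first gridline: x 0.1656, y 3.0910 (then +1.0353 / +3.8637)
    (2,1) via x @ 0.1656
    (1,1) via x @ 1.2009  # hit
  → r_4 = 1.2009

ranges = [0.7727, 0.9699, 0.9238, 1.2009]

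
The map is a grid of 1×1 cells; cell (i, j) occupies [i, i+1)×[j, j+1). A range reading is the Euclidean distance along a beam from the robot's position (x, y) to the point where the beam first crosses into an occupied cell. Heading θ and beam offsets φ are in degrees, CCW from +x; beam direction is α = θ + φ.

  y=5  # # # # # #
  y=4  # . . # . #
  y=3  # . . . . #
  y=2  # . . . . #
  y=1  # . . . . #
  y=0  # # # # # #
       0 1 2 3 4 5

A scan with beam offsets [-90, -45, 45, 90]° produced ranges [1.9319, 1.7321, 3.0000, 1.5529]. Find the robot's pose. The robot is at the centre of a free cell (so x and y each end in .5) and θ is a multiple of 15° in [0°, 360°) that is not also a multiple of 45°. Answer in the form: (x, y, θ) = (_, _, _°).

The pose lattice has 15·16 = 240 candidates. Test each by forward raycasting.
  (2.5, 2.5, 345°): beam 1 = 1.5529 ≠ 1.9319 ✗
  (2.5, 3.5, 195°): beam 1 = 1.5529 ≠ 1.9319 ✗
  (3.5, 3.5, 210°): beam 1 = 0.5774 ≠ 1.9319 ✗
  (4.5, 1.5, 75°): beam 1 = 0.5176 ≠ 1.9319 ✗
  (4.5, 3.5, 195°): beam 1 = 1.5529 ≠ 1.9319 ✗
  …
  (4.5, 2.5, 165°): r_1=1.9319, r_2=1.7321, r_3=3.0000, r_4=1.5529 — all match ✓
No second candidate reproduces the full scan.

(x, y, θ) = (4.5, 2.5, 165°)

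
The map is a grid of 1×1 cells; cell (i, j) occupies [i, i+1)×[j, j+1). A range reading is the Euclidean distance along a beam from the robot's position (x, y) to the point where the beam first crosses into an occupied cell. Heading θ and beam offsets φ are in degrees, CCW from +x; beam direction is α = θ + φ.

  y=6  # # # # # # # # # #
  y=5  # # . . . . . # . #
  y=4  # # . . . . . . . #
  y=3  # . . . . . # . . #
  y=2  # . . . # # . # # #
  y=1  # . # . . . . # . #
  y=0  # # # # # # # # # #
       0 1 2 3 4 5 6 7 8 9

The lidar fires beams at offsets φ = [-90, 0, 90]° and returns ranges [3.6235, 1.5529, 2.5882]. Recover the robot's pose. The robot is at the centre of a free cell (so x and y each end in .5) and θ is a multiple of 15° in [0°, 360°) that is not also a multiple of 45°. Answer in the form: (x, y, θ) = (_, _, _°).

(x, y, θ) = (4.5, 4.5, 285°)

The pose lattice has 30·16 = 480 candidates. Test each by forward raycasting.
  (1.5, 3.5, 150°): beam 1 = 0.5774 ≠ 3.6235 ✗
  (7.5, 4.5, 300°): beam 1 = 1.0000 ≠ 3.6235 ✗
  (1.5, 2.5, 345°): beam 1 = 1.5529 ≠ 3.6235 ✗
  (3.5, 1.5, 255°): beam 1 = 0.5176 ≠ 3.6235 ✗
  …
  (4.5, 4.5, 285°): r_1=3.6235, r_2=1.5529, r_3=2.5882 — all match ✓
Only this pose fits every beam.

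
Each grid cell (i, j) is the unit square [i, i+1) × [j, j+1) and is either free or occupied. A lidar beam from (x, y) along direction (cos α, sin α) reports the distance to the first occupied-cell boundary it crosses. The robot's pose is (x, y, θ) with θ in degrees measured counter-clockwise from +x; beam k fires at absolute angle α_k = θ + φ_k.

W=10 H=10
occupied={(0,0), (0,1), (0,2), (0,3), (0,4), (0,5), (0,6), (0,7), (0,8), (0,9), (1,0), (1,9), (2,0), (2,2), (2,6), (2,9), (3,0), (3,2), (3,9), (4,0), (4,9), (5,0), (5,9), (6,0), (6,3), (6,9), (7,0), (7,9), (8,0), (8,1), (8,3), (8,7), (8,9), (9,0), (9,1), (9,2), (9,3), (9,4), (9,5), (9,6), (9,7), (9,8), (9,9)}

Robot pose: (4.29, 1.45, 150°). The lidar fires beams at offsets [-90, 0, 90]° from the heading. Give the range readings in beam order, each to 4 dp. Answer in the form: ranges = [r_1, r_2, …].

ranges = [7.4200, 1.1000, 0.5196]

beam 1: φ=-90°, α=60°
  direction (0.5000, 0.8660); cell (4,1); t to first gridline: x 1.4200, y 0.6351 (then +2.0000 / +1.1547)
    (4,2) via y @ 0.6351
    (5,2) via x @ 1.4200
    (5,3) via y @ 1.7898
    (5,4) via y @ 2.9445
    (6,4) via x @ 3.4200
    (6,5) via y @ 4.0992
    (6,6) via y @ 5.2539
    (7,6) via x @ 5.4200
    (7,7) via y @ 6.4086
    (8,7) via x @ 7.4200  # hit
  → r_1 = 7.4200
beam 2: φ=0°, α=150°
  direction (-0.8660, 0.5000); cell (4,1); t to first gridline: x 0.3349, y 1.1000 (then +1.1547 / +2.0000)
    (3,1) via x @ 0.3349
    (3,2) via y @ 1.1000  # hit
  → r_2 = 1.1000
beam 3: φ=90°, α=240°
  direction (-0.5000, -0.8660); cell (4,1); t to first gridline: x 0.5800, y 0.5196 (then +2.0000 / +1.1547)
    (4,0) via y @ 0.5196  # hit
  → r_3 = 0.5196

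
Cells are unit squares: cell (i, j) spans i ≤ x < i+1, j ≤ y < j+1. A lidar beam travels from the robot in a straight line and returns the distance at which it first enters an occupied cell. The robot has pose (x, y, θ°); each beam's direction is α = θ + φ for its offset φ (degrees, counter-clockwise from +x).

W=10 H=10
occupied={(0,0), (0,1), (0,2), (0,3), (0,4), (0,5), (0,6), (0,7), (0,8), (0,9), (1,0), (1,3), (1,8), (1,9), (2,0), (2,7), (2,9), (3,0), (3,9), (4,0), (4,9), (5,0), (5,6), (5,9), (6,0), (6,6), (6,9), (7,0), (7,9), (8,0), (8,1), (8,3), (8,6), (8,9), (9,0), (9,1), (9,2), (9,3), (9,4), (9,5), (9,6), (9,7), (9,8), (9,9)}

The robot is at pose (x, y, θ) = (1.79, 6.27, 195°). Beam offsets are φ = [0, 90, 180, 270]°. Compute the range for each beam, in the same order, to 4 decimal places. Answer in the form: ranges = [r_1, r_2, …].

beam 1: φ=0°, α=195°
  dir = (cos 195°, sin 195°) = (-0.9659, -0.2588); from cell (1,6)
  next x-line at t=0.8179, next y-line at t=1.0432; Δt_x=1.0353, Δt_y=3.8637
    x: enter (0,6) at t=0.8179 ← occupied
  → r_1 = 0.8179
beam 2: φ=90°, α=285°
  dir = (cos 285°, sin 285°) = (0.2588, -0.9659); from cell (1,6)
  next x-line at t=0.8114, next y-line at t=0.2795; Δt_x=3.8637, Δt_y=1.0353
    y: enter (1,5) at t=0.2795
    x: enter (2,5) at t=0.8114
    y: enter (2,4) at t=1.3148
    y: enter (2,3) at t=2.3501
    y: enter (2,2) at t=3.3854
    y: enter (2,1) at t=4.4206
    x: enter (3,1) at t=4.6751
    y: enter (3,0) at t=5.4559 ← occupied
  → r_2 = 5.4559
beam 3: φ=180°, α=15°
  dir = (cos 15°, sin 15°) = (0.9659, 0.2588); from cell (1,6)
  next x-line at t=0.2174, next y-line at t=2.8205; Δt_x=1.0353, Δt_y=3.8637
    x: enter (2,6) at t=0.2174
    x: enter (3,6) at t=1.2527
    x: enter (4,6) at t=2.2880
    y: enter (4,7) at t=2.8205
    x: enter (5,7) at t=3.3232
    x: enter (6,7) at t=4.3585
    x: enter (7,7) at t=5.3938
    x: enter (8,7) at t=6.4291
    y: enter (8,8) at t=6.6842
    x: enter (9,8) at t=7.4643 ← occupied
  → r_3 = 7.4643
beam 4: φ=270°, α=105°
  dir = (cos 105°, sin 105°) = (-0.2588, 0.9659); from cell (1,6)
  next x-line at t=3.0523, next y-line at t=0.7558; Δt_x=3.8637, Δt_y=1.0353
    y: enter (1,7) at t=0.7558
    y: enter (1,8) at t=1.7910 ← occupied
  → r_4 = 1.7910

ranges = [0.8179, 5.4559, 7.4643, 1.7910]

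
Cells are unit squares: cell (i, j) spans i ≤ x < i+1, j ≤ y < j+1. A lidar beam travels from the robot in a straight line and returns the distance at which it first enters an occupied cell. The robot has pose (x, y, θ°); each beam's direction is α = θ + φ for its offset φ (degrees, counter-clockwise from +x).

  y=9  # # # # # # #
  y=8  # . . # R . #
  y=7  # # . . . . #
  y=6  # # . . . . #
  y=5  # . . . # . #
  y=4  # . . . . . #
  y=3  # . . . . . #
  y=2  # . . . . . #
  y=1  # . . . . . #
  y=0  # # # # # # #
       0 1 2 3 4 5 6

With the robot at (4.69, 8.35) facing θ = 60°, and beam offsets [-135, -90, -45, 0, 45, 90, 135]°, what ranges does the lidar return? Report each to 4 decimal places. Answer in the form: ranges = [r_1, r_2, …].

beam 1: φ=-135°, α=285°
  direction (0.2588, -0.9659); cell (4,8); t to first gridline: x 1.1977, y 0.3623 (then +3.8637 / +1.0353)
    (4,7) via y @ 0.3623
    (5,7) via x @ 1.1977
    (5,6) via y @ 1.3976
    (5,5) via y @ 2.4329
    (5,4) via y @ 3.4682
    (5,3) via y @ 4.5035
    (6,3) via x @ 5.0615  # hit
  → r_1 = 5.0615
beam 2: φ=-90°, α=330°
  direction (0.8660, -0.5000); cell (4,8); t to first gridline: x 0.3580, y 0.7000 (then +1.1547 / +2.0000)
    (5,8) via x @ 0.3580
    (5,7) via y @ 0.7000
    (6,7) via x @ 1.5127  # hit
  → r_2 = 1.5127
beam 3: φ=-45°, α=15°
  direction (0.9659, 0.2588); cell (4,8); t to first gridline: x 0.3209, y 2.5114 (then +1.0353 / +3.8637)
    (5,8) via x @ 0.3209
    (6,8) via x @ 1.3562  # hit
  → r_3 = 1.3562
beam 4: φ=0°, α=60°
  direction (0.5000, 0.8660); cell (4,8); t to first gridline: x 0.6200, y 0.7506 (then +2.0000 / +1.1547)
    (5,8) via x @ 0.6200
    (5,9) via y @ 0.7506  # hit
  → r_4 = 0.7506
beam 5: φ=45°, α=105°
  direction (-0.2588, 0.9659); cell (4,8); t to first gridline: x 2.6660, y 0.6729 (then +3.8637 / +1.0353)
    (4,9) via y @ 0.6729  # hit
  → r_5 = 0.6729
beam 6: φ=90°, α=150°
  direction (-0.8660, 0.5000); cell (4,8); t to first gridline: x 0.7967, y 1.3000 (then +1.1547 / +2.0000)
    (3,8) via x @ 0.7967  # hit
  → r_6 = 0.7967
beam 7: φ=135°, α=195°
  direction (-0.9659, -0.2588); cell (4,8); t to first gridline: x 0.7143, y 1.3523 (then +1.0353 / +3.8637)
    (3,8) via x @ 0.7143  # hit
  → r_7 = 0.7143

ranges = [5.0615, 1.5127, 1.3562, 0.7506, 0.6729, 0.7967, 0.7143]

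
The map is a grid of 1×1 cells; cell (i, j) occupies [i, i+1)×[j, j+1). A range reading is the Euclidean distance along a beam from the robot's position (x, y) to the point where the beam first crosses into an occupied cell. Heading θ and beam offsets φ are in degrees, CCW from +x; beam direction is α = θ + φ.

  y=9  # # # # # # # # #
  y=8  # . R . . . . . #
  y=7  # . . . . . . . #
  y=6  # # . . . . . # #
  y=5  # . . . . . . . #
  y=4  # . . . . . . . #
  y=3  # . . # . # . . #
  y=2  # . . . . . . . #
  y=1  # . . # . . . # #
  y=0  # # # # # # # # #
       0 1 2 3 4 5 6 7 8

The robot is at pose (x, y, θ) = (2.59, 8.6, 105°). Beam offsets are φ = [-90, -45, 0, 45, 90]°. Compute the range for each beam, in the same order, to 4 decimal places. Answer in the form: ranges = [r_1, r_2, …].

beam 1: φ=-90°, α=15°
  dir = (cos 15°, sin 15°) = (0.9659, 0.2588); from cell (2,8)
  next x-line at t=0.4245, next y-line at t=1.5455; Δt_x=1.0353, Δt_y=3.8637
    x: enter (3,8) at t=0.4245
    x: enter (4,8) at t=1.4597
    y: enter (4,9) at t=1.5455 ← occupied
  → r_1 = 1.5455
beam 2: φ=-45°, α=60°
  dir = (cos 60°, sin 60°) = (0.5000, 0.8660); from cell (2,8)
  next x-line at t=0.8200, next y-line at t=0.4619; Δt_x=2.0000, Δt_y=1.1547
    y: enter (2,9) at t=0.4619 ← occupied
  → r_2 = 0.4619
beam 3: φ=0°, α=105°
  dir = (cos 105°, sin 105°) = (-0.2588, 0.9659); from cell (2,8)
  next x-line at t=2.2796, next y-line at t=0.4141; Δt_x=3.8637, Δt_y=1.0353
    y: enter (2,9) at t=0.4141 ← occupied
  → r_3 = 0.4141
beam 4: φ=45°, α=150°
  dir = (cos 150°, sin 150°) = (-0.8660, 0.5000); from cell (2,8)
  next x-line at t=0.6813, next y-line at t=0.8000; Δt_x=1.1547, Δt_y=2.0000
    x: enter (1,8) at t=0.6813
    y: enter (1,9) at t=0.8000 ← occupied
  → r_4 = 0.8000
beam 5: φ=90°, α=195°
  dir = (cos 195°, sin 195°) = (-0.9659, -0.2588); from cell (2,8)
  next x-line at t=0.6108, next y-line at t=2.3182; Δt_x=1.0353, Δt_y=3.8637
    x: enter (1,8) at t=0.6108
    x: enter (0,8) at t=1.6461 ← occupied
  → r_5 = 1.6461

ranges = [1.5455, 0.4619, 0.4141, 0.8000, 1.6461]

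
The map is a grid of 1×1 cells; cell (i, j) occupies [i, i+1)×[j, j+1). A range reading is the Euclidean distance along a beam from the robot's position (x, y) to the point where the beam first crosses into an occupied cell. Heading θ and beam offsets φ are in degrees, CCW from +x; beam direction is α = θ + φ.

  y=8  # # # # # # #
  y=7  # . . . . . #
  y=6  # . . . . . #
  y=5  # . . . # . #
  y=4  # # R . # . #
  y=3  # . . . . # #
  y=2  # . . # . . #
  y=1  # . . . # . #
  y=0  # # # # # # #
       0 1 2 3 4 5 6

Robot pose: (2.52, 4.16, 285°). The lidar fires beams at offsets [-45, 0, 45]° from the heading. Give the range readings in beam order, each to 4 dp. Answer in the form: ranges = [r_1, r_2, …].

ranges = [3.0400, 1.8546, 4.0184]

beam 1: φ=-45°, α=240°
  d=(-0.5000,-0.8660)  start (2,4)  tX=1.0400 tY=0.1848  stride 1/|dx|=2.0000 1/|dy|=1.1547
    cross y-line → (2,3), t=0.1848
    cross x-line → (1,3), t=1.0400
    cross y-line → (1,2), t=1.3395
    cross y-line → (1,1), t=2.4942
    cross x-line → (0,1), t=3.0400 (wall)
  → r_1 = 3.0400
beam 2: φ=0°, α=285°
  d=(0.2588,-0.9659)  start (2,4)  tX=1.8546 tY=0.1656  stride 1/|dx|=3.8637 1/|dy|=1.0353
    cross y-line → (2,3), t=0.1656
    cross y-line → (2,2), t=1.2009
    cross x-line → (3,2), t=1.8546 (wall)
  → r_2 = 1.8546
beam 3: φ=45°, α=330°
  d=(0.8660,-0.5000)  start (2,4)  tX=0.5543 tY=0.3200  stride 1/|dx|=1.1547 1/|dy|=2.0000
    cross y-line → (2,3), t=0.3200
    cross x-line → (3,3), t=0.5543
    cross x-line → (4,3), t=1.7090
    cross y-line → (4,2), t=2.3200
    cross x-line → (5,2), t=2.8637
    cross x-line → (6,2), t=4.0184 (wall)
  → r_3 = 4.0184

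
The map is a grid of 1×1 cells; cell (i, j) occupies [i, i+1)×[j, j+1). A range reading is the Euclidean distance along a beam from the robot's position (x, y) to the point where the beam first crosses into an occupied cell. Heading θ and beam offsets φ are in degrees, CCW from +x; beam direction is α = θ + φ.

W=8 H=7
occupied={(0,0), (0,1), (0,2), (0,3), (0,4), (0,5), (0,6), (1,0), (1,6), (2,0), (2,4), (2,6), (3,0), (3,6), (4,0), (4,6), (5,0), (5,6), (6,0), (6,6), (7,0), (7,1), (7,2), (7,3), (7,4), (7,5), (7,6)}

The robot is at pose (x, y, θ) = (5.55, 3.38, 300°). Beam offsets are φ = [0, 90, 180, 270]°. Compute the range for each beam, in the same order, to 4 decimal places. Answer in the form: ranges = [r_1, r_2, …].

beam 1: φ=0°, α=300°
  direction (0.5000, -0.8660); cell (5,3); t to first gridline: x 0.9000, y 0.4388 (then +2.0000 / +1.1547)
    (5,2) via y @ 0.4388
    (6,2) via x @ 0.9000
    (6,1) via y @ 1.5935
    (6,0) via y @ 2.7482  # hit
  → r_1 = 2.7482
beam 2: φ=90°, α=30°
  direction (0.8660, 0.5000); cell (5,3); t to first gridline: x 0.5196, y 1.2400 (then +1.1547 / +2.0000)
    (6,3) via x @ 0.5196
    (6,4) via y @ 1.2400
    (7,4) via x @ 1.6743  # hit
  → r_2 = 1.6743
beam 3: φ=180°, α=120°
  direction (-0.5000, 0.8660); cell (5,3); t to first gridline: x 1.1000, y 0.7159 (then +2.0000 / +1.1547)
    (5,4) via y @ 0.7159
    (4,4) via x @ 1.1000
    (4,5) via y @ 1.8706
    (4,6) via y @ 3.0253  # hit
  → r_3 = 3.0253
beam 4: φ=270°, α=210°
  direction (-0.8660, -0.5000); cell (5,3); t to first gridline: x 0.6351, y 0.7600 (then +1.1547 / +2.0000)
    (4,3) via x @ 0.6351
    (4,2) via y @ 0.7600
    (3,2) via x @ 1.7898
    (3,1) via y @ 2.7600
    (2,1) via x @ 2.9445
    (1,1) via x @ 4.0992
    (1,0) via y @ 4.7600  # hit
  → r_4 = 4.7600

ranges = [2.7482, 1.6743, 3.0253, 4.7600]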